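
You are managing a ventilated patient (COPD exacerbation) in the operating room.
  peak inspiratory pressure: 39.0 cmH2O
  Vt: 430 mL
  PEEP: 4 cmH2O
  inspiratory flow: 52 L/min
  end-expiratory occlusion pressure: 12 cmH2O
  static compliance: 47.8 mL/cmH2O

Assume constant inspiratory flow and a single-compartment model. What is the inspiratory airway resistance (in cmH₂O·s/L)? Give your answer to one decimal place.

Flow: 52 L/min ÷ 60 = 0.8667 L/s.
Total PEEP = 12 cmH2O (set 4 + intrinsic 8); this is the baseline alveolar pressure.
Equation of motion (constant flow): PIP = Vt/C + R·V̇ + PEEP.
R·V̇ = PIP − Vt/C − PEEP = 39.0 − 430/47.8 − 12 = 39.0 − 8.996 − 12 = 18.004 cmH2O.
R = 18.004 / 0.8667 = 20.773 cmH2O·s/L.

20.8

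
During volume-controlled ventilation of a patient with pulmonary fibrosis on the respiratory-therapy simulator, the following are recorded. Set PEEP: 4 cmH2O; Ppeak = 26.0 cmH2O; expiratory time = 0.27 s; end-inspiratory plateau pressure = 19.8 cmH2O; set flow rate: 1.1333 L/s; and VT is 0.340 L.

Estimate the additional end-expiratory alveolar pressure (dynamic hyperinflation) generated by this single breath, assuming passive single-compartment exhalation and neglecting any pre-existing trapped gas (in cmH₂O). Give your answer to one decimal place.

1.6

R = (PIP − Pplat)/V̇ = (26.0 − 19.8) / 1.1333 = 6.2/1.1333 = 5.471 cmH2O·s/L.
C = Vt/(Pplat − PEEP) = 340.0 / (19.8 − 4) = 340.0/15.8 = 21.519 mL/cmH2O.
τ = R × C = 5.471 × 0.02152 L/cmH2O = 0.1177 s.
Fraction remaining = e^(−Te/τ) = e^(−0.27/0.1177) = 0.1009; trapped volume = 340.0 × 0.1009 = 34.306 mL.
Additional alveolar pressure from trapping ≈ V_trapped / C = 34.306 / 21.519 = 1.594 cmH2O.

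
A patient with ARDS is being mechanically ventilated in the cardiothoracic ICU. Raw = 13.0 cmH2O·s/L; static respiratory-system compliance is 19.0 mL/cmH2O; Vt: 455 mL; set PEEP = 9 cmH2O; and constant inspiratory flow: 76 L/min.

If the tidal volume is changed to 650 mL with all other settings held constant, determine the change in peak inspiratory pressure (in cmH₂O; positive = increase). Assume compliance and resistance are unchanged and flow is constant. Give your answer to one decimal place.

10.3

PIP = Vt/C + R·V̇ + PEEP (constant-flow equation of motion).
Only the elastic term changes: ΔPIP = ΔVt / C = (650 − 455) / 19.0 = 10.263 cmH2O.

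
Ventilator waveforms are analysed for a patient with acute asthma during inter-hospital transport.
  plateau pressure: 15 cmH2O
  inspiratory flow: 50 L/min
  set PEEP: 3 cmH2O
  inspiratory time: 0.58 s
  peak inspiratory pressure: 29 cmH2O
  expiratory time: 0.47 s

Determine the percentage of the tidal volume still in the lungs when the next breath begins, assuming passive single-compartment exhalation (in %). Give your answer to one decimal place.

Flow: 50 L/min ÷ 60 = 0.8333 L/s.
Vt = flow × Ti = 0.8333 L/s × 0.58 s × 1000 mL/L = 483.31 mL.
R = (PIP − Pplat)/V̇ = (29 − 15) / 0.8333 = 14.0/0.8333 = 16.801 cmH2O·s/L.
C = Vt/(Pplat − PEEP) = 483.31 / (15 − 3) = 483.31/12.0 = 40.276 mL/cmH2O.
τ = R × C = 16.801 × 0.04028 L/cmH2O = 0.6767 s.
Fraction remaining at end-expiration = e^(−Te/τ) = e^(−0.47/0.6767) = 0.4993 → 49.93%.

49.9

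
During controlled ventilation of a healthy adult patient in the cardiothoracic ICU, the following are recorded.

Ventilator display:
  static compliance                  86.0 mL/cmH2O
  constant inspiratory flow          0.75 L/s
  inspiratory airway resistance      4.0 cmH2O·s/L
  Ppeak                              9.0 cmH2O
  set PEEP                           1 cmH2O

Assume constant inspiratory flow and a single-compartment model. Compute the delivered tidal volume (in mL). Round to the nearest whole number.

Equation of motion (constant flow): PIP = Vt/C + R·V̇ + PEEP.
Vt/C = PIP − R·V̇ − PEEP = 9.0 − 3.0 − 1 = 5.0 cmH2O.
Vt = C × 5.0 = 86.0 × 5.0 = 430.0 mL.

430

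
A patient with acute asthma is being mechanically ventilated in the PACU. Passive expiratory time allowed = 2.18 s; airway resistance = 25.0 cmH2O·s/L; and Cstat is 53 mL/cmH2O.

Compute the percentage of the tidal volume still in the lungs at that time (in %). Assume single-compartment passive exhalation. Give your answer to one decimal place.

τ = R × C = 25.0 × 53 mL/cmH2O = 25.0 × 0.053 L/cmH2O = 1.325 s.
Passive exhalation: V(t)/V₀ = e^(−t/τ) = e^(−2.18/1.325) = 0.193.
Fraction remaining = 0.193 → 19.3%.

19.3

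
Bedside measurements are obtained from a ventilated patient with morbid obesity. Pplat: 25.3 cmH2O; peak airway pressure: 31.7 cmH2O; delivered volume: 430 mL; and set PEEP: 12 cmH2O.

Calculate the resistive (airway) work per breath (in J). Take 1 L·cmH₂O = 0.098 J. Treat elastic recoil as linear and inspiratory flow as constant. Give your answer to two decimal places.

With constant inspiratory flow the resistive pressure is constant at PIP − Pplat = 31.7 − 25.3 = 6.4 cmH2O, so resistive work = 6.4 × 0.430 = 2.752 L·cmH2O.
× 0.098 J/(L·cmH2O) → 0.2697 J.

0.27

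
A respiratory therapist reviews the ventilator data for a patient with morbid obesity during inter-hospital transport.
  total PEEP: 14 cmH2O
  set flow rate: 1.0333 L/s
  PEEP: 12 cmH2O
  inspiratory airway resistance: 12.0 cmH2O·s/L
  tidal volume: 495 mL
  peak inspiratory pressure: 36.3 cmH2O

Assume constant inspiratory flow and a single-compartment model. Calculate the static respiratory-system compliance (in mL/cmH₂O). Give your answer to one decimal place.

50.0

Total PEEP = 14 cmH2O (set 12 + intrinsic 2); this is the baseline alveolar pressure.
Equation of motion (constant flow): PIP = Vt/C + R·V̇ + PEEP.
Vt/C = PIP − R·V̇ − PEEP = 36.3 − 12.0×1.0333 − 14 = 36.3 − 12.4 − 14 = 9.9 cmH2O.
C = Vt / 9.9 = 495 / 9.9 = 50.0 mL/cmH2O.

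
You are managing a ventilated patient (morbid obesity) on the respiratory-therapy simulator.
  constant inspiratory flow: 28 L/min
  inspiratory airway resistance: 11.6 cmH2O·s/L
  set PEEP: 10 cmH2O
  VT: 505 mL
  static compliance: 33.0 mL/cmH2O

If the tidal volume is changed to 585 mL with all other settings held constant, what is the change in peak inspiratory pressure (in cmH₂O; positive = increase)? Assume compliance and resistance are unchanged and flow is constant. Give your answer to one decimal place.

PIP = Vt/C + R·V̇ + PEEP (constant-flow equation of motion).
Only the elastic term changes: ΔPIP = ΔVt / C = (585 − 505) / 33.0 = 2.424 cmH2O.

2.4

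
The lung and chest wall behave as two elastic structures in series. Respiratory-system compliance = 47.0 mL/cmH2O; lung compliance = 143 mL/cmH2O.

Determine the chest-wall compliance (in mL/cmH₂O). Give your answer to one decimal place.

70.0

1/Ccw = 1/Crs − 1/CL.
1/Ccw = 1/47.0 − 1/143 = 0.01428.
Ccw = 70.028 mL/cmH2O.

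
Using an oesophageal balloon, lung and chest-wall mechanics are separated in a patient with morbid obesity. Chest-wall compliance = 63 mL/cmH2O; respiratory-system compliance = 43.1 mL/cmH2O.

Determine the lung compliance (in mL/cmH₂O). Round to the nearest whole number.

136

1/CL = 1/Crs − 1/Ccw.
1/CL = 1/43.1 − 1/63 = 0.007329.
CL = 136.44 mL/cmH2O.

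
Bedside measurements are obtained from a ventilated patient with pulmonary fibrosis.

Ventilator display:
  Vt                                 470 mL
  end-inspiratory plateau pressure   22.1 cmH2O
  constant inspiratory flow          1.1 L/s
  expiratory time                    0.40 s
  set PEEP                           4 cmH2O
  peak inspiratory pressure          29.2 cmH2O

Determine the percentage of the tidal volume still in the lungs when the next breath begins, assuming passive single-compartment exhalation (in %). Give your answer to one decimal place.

9.2

R = (PIP − Pplat)/V̇ = (29.2 − 22.1) / 1.1 = 7.1/1.1 = 6.455 cmH2O·s/L.
C = Vt/(Pplat − PEEP) = 470.0 / (22.1 − 4) = 470.0/18.1 = 25.967 mL/cmH2O.
τ = R × C = 6.455 × 0.02597 L/cmH2O = 0.1676 s.
Fraction remaining at end-expiration = e^(−Te/τ) = e^(−0.40/0.1676) = 0.09194 → 9.194%.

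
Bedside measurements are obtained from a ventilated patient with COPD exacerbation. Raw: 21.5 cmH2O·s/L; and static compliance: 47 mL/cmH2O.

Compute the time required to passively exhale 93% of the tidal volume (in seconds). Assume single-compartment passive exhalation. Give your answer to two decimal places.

2.69

τ = R × C = 21.5 × 47 mL/cmH2O = 21.5 × 0.047 L/cmH2O = 1.011 s.
Exhaled fraction f = 1 − e^(−t/τ) → t = −τ·ln(1 − f) = −1.011·ln(0.07) = 2.689 s.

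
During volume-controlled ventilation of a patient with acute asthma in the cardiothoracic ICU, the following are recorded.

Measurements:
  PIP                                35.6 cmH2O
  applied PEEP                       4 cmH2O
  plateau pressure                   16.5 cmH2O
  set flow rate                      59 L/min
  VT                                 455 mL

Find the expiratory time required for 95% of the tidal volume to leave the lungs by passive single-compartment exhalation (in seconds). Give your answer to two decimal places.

2.12

Flow: 59 L/min ÷ 60 = 0.9833 L/s.
R = (PIP − Pplat)/V̇ = (35.6 − 16.5) / 0.9833 = 19.1/0.9833 = 19.424 cmH2O·s/L.
C = Vt/(Pplat − PEEP) = 455.0 / (16.5 − 4) = 455.0/12.5 = 36.4 mL/cmH2O.
τ = R × C = 19.424 × 0.0364 L/cmH2O = 0.707 s.
t = −τ·ln(1 − 0.95) = −0.707·ln(0.05) = 2.118 s.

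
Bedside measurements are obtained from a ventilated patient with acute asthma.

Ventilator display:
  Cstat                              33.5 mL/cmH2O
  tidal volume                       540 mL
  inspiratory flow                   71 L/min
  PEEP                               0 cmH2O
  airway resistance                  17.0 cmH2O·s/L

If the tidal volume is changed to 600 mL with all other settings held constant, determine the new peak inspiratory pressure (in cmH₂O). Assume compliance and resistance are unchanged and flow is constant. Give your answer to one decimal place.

Flow: 71 L/min ÷ 60 = 1.1833 L/s.
PIP = Vt/C + R·V̇ + PEEP (constant-flow equation of motion).
Only the elastic term changes: ΔPIP = ΔVt / C = (600 − 540) / 33.5 = 1.791 cmH2O.
Original PIP = 540/33.5 + 17.0×1.1833 + 0 = 36.236 cmH2O; new PIP = 36.236 + (1.791) = 38.027 cmH2O.

38.0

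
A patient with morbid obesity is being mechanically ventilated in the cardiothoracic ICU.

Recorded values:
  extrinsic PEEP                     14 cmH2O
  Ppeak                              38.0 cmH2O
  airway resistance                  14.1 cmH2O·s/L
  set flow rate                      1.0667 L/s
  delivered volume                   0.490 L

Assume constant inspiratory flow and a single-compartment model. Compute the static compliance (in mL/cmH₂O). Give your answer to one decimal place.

Equation of motion (constant flow): PIP = Vt/C + R·V̇ + PEEP.
Vt/C = PIP − R·V̇ − PEEP = 38.0 − 14.1×1.0667 − 14 = 38.0 − 15.04 − 14 = 8.96 cmH2O.
C = Vt / 8.96 = 490 / 8.96 = 54.688 mL/cmH2O.

54.7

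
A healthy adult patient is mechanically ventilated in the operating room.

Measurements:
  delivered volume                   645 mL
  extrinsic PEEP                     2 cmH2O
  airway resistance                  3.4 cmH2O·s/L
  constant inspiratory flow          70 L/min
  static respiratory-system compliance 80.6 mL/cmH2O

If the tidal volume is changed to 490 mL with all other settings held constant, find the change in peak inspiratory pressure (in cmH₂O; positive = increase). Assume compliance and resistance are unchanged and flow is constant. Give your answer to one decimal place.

-1.9

PIP = Vt/C + R·V̇ + PEEP (constant-flow equation of motion).
Only the elastic term changes: ΔPIP = ΔVt / C = (490 − 645) / 80.6 = -1.923 cmH2O.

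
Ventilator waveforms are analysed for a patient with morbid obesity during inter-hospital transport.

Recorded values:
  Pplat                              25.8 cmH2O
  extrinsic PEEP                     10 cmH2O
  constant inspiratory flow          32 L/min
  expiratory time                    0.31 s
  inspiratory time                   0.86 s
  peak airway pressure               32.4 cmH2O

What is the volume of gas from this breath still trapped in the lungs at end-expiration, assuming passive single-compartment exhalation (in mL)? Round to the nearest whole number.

Flow: 32 L/min ÷ 60 = 0.5333 L/s.
Vt = flow × Ti = 0.5333 L/s × 0.86 s × 1000 mL/L = 458.64 mL.
R = (PIP − Pplat)/V̇ = (32.4 − 25.8) / 0.5333 = 6.6/0.5333 = 12.376 cmH2O·s/L.
C = Vt/(Pplat − PEEP) = 458.64 / (25.8 − 10) = 458.64/15.8 = 29.028 mL/cmH2O.
τ = R × C = 12.376 × 0.02903 L/cmH2O = 0.3593 s.
Fraction remaining = e^(−Te/τ) = e^(−0.31/0.3593) = 0.422.
Trapped volume = 458.64 × 0.422 = 193.55 mL.

194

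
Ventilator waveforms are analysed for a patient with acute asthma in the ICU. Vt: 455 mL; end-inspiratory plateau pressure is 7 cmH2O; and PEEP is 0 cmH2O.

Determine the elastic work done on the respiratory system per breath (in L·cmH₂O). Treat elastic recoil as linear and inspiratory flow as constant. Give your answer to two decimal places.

1.59

Elastic work ≈ ½ × (Pplat − PEEP) × Vt = 0.5 × (7 − 0) × 0.455 L = 0.5 × 7.0 × 0.455 = 1.593 L·cmH2O.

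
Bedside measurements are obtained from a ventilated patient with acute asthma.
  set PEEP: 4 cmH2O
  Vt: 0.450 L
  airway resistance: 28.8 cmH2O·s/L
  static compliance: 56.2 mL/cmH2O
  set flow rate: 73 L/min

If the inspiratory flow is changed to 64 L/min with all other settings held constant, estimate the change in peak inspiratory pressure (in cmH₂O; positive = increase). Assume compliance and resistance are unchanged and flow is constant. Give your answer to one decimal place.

Flow: 73 L/min ÷ 60 = 1.2167 L/s.
New flow: 64 L/min ÷ 60 = 1.0667 L/s.
PIP = Vt/C + R·V̇ + PEEP (constant-flow equation of motion).
Only the resistive term changes: ΔPIP = R × ΔV̇ = 28.8 × (1.0667 − 1.2167) = 28.8 × -0.15 = -4.32 cmH2O.

-4.3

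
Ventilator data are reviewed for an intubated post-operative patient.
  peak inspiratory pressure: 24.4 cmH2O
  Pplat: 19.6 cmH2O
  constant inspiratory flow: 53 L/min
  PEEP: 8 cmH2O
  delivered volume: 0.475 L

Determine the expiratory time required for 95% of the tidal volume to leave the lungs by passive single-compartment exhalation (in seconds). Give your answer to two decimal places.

0.67

Flow: 53 L/min ÷ 60 = 0.8833 L/s.
R = (PIP − Pplat)/V̇ = (24.4 − 19.6) / 0.8833 = 4.8/0.8833 = 5.434 cmH2O·s/L.
C = Vt/(Pplat − PEEP) = 475.0 / (19.6 − 8) = 475.0/11.6 = 40.948 mL/cmH2O.
τ = R × C = 5.434 × 0.04095 L/cmH2O = 0.2225 s.
t = −τ·ln(1 − 0.95) = −0.2225·ln(0.05) = 0.6666 s.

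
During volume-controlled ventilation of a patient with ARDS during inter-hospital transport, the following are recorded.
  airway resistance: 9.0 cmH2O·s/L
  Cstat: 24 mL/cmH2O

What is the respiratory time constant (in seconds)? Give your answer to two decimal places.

τ = R × C = 9.0 × 24 mL/cmH2O = 9.0 × 0.024 L/cmH2O = 0.216 s.

0.22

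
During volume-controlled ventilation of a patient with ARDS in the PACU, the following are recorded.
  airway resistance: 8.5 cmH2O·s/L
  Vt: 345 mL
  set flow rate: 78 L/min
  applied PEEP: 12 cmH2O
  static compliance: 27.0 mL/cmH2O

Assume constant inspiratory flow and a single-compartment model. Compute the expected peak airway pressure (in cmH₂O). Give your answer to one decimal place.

Flow: 78 L/min ÷ 60 = 1.3 L/s.
Equation of motion (constant flow): PIP = Vt/C + R·V̇ + PEEP.
PIP = 345/27.0 + 8.5×1.3 + 12 = 12.778 + 11.05 + 12 = 35.828 cmH2O.

35.8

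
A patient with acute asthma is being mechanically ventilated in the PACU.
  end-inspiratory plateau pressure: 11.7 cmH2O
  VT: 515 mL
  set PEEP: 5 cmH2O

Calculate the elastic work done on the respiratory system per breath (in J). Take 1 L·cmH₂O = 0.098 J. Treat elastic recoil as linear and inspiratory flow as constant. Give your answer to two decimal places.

0.17

Elastic work ≈ ½ × (Pplat − PEEP) × Vt = 0.5 × (11.7 − 5) × 0.515 L = 0.5 × 6.7 × 0.515 = 1.725 L·cmH2O.
× 0.098 J/(L·cmH2O) → 0.1691 J.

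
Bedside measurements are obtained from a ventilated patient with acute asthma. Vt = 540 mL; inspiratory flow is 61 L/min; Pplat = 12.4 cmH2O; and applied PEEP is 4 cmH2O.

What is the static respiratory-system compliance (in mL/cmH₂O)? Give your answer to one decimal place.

64.3

Cstat = Vt / (Pplat − PEEP) = 540 / (12.4 − 4) = 540 / 8.4 = 64.286 mL/cmH2O.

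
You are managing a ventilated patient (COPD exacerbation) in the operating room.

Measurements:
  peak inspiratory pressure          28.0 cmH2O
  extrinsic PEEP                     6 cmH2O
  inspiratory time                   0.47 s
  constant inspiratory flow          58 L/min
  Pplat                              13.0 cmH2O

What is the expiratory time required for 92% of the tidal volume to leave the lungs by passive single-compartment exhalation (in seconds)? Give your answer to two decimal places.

2.54

Flow: 58 L/min ÷ 60 = 0.9667 L/s.
Vt = flow × Ti = 0.9667 L/s × 0.47 s × 1000 mL/L = 454.35 mL.
R = (PIP − Pplat)/V̇ = (28.0 − 13.0) / 0.9667 = 15.0/0.9667 = 15.517 cmH2O·s/L.
C = Vt/(Pplat − PEEP) = 454.35 / (13.0 − 6) = 454.35/7.0 = 64.907 mL/cmH2O.
τ = R × C = 15.517 × 0.06491 L/cmH2O = 1.007 s.
t = −τ·ln(1 − 0.92) = −1.007·ln(0.08) = 2.543 s.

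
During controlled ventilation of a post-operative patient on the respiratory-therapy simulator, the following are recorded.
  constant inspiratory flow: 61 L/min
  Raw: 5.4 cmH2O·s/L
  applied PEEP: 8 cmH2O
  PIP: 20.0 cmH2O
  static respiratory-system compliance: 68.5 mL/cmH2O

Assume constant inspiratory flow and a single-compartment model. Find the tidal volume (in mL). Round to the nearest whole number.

Flow: 61 L/min ÷ 60 = 1.0167 L/s.
Equation of motion (constant flow): PIP = Vt/C + R·V̇ + PEEP.
Vt/C = PIP − R·V̇ − PEEP = 20.0 − 5.49 − 8 = 6.51 cmH2O.
Vt = C × 6.51 = 68.5 × 6.51 = 445.94 mL.

446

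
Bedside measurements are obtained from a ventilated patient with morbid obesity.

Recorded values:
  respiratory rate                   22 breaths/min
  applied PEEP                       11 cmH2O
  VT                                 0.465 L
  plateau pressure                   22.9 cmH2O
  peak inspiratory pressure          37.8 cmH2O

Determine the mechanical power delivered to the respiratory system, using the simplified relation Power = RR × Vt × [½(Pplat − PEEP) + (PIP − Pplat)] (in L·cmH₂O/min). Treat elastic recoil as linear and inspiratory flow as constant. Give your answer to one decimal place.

213.3

Per-breath work = Vt × [½(Pplat−PEEP) + (PIP−Pplat)] = 0.465 × [0.5×11.9 + 14.9] = 0.465 × 20.85 = 9.695 L·cmH2O.
Power = 22 × 9.695 = 213.29 L·cmH2O/min.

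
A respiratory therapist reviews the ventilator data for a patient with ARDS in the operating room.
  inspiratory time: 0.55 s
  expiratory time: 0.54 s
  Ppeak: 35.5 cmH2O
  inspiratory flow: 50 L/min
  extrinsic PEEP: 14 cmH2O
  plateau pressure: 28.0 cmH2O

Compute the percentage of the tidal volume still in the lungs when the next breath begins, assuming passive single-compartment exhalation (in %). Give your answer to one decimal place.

Flow: 50 L/min ÷ 60 = 0.8333 L/s.
Vt = flow × Ti = 0.8333 L/s × 0.55 s × 1000 mL/L = 458.32 mL.
R = (PIP − Pplat)/V̇ = (35.5 − 28.0) / 0.8333 = 7.5/0.8333 = 9.0 cmH2O·s/L.
C = Vt/(Pplat − PEEP) = 458.32 / (28.0 − 14) = 458.32/14.0 = 32.737 mL/cmH2O.
τ = R × C = 9.0 × 0.03274 L/cmH2O = 0.2947 s.
Fraction remaining at end-expiration = e^(−Te/τ) = e^(−0.54/0.2947) = 0.16 → 16.0%.

16.0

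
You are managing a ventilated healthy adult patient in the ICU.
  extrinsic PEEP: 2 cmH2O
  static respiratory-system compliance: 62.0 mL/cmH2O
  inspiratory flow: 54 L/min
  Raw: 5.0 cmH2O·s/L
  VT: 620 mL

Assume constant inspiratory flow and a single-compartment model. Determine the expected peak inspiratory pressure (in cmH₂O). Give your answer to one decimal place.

16.5

Flow: 54 L/min ÷ 60 = 0.9 L/s.
Equation of motion (constant flow): PIP = Vt/C + R·V̇ + PEEP.
PIP = 620/62.0 + 5.0×0.9 + 2 = 10.0 + 4.5 + 2 = 16.5 cmH2O.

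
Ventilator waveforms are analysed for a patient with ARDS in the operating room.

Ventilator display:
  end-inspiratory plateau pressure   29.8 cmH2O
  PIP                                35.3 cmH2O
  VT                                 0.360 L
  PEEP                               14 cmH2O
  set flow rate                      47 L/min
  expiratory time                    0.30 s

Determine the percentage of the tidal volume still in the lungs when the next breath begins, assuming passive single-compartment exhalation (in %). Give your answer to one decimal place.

Flow: 47 L/min ÷ 60 = 0.7833 L/s.
R = (PIP − Pplat)/V̇ = (35.3 − 29.8) / 0.7833 = 5.5/0.7833 = 7.022 cmH2O·s/L.
C = Vt/(Pplat − PEEP) = 360.0 / (29.8 − 14) = 360.0/15.8 = 22.785 mL/cmH2O.
τ = R × C = 7.022 × 0.02279 L/cmH2O = 0.16 s.
Fraction remaining at end-expiration = e^(−Te/τ) = e^(−0.30/0.16) = 0.1534 → 15.34%.

15.3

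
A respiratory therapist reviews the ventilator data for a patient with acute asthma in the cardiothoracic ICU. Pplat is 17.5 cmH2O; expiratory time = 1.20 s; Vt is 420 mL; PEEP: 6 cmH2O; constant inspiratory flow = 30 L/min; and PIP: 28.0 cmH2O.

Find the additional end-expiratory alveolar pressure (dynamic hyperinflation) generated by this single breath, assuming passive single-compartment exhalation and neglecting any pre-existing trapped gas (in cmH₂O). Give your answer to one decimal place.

2.4

Flow: 30 L/min ÷ 60 = 0.5 L/s.
R = (PIP − Pplat)/V̇ = (28.0 − 17.5) / 0.5 = 10.5/0.5 = 21.0 cmH2O·s/L.
C = Vt/(Pplat − PEEP) = 420.0 / (17.5 − 6) = 420.0/11.5 = 36.522 mL/cmH2O.
τ = R × C = 21.0 × 0.03652 L/cmH2O = 0.7669 s.
Fraction remaining = e^(−Te/τ) = e^(−1.20/0.7669) = 0.2091; trapped volume = 420.0 × 0.2091 = 87.822 mL.
Additional alveolar pressure from trapping ≈ V_trapped / C = 87.822 / 36.522 = 2.405 cmH2O.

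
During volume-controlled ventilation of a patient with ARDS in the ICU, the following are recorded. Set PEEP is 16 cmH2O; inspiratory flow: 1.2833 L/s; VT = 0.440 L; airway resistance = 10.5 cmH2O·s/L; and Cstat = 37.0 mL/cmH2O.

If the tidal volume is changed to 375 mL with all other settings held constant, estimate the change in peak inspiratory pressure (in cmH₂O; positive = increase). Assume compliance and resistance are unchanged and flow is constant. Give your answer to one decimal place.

-1.8

PIP = Vt/C + R·V̇ + PEEP (constant-flow equation of motion).
Only the elastic term changes: ΔPIP = ΔVt / C = (375 − 440) / 37.0 = -1.757 cmH2O.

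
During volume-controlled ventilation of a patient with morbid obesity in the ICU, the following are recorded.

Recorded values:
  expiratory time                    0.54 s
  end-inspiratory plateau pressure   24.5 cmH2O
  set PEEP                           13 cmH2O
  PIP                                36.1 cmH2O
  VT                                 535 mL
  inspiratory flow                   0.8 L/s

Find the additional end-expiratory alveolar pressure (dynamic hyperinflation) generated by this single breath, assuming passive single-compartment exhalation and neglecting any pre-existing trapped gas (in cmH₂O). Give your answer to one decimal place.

5.2

R = (PIP − Pplat)/V̇ = (36.1 − 24.5) / 0.8 = 11.6/0.8 = 14.5 cmH2O·s/L.
C = Vt/(Pplat − PEEP) = 535.0 / (24.5 − 13) = 535.0/11.5 = 46.522 mL/cmH2O.
τ = R × C = 14.5 × 0.04652 L/cmH2O = 0.6745 s.
Fraction remaining = e^(−Te/τ) = e^(−0.54/0.6745) = 0.4491; trapped volume = 535.0 × 0.4491 = 240.27 mL.
Additional alveolar pressure from trapping ≈ V_trapped / C = 240.27 / 46.522 = 5.165 cmH2O.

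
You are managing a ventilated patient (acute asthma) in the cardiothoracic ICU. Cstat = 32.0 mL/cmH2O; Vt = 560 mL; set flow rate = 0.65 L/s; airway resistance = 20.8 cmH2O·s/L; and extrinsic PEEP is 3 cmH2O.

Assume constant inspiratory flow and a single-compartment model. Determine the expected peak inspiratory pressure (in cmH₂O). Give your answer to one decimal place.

Equation of motion (constant flow): PIP = Vt/C + R·V̇ + PEEP.
PIP = 560/32.0 + 20.8×0.65 + 3 = 17.5 + 13.52 + 3 = 34.02 cmH2O.

34.0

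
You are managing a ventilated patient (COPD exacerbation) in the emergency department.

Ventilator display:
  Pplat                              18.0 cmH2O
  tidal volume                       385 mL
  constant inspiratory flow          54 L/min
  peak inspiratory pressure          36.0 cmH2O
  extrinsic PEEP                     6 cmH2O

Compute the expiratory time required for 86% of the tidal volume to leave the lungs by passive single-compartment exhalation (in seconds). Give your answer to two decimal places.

Flow: 54 L/min ÷ 60 = 0.9 L/s.
R = (PIP − Pplat)/V̇ = (36.0 − 18.0) / 0.9 = 18.0/0.9 = 20.0 cmH2O·s/L.
C = Vt/(Pplat − PEEP) = 385.0 / (18.0 − 6) = 385.0/12.0 = 32.083 mL/cmH2O.
τ = R × C = 20.0 × 0.03208 L/cmH2O = 0.6416 s.
t = −τ·ln(1 − 0.86) = −0.6416·ln(0.14) = 1.261 s.

1.26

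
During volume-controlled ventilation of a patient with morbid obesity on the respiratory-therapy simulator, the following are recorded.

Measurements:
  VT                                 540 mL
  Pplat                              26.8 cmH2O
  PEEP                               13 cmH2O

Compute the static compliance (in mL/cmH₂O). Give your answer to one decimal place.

Cstat = Vt / (Pplat − PEEP) = 540 / (26.8 − 13) = 540 / 13.8 = 39.13 mL/cmH2O.

39.1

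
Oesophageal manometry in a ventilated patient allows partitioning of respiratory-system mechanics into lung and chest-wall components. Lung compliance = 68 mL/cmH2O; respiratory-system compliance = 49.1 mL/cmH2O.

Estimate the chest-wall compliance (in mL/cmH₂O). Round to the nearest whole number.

177

1/Ccw = 1/Crs − 1/CL.
1/Ccw = 1/49.1 − 1/68 = 0.005661.
Ccw = 176.65 mL/cmH2O.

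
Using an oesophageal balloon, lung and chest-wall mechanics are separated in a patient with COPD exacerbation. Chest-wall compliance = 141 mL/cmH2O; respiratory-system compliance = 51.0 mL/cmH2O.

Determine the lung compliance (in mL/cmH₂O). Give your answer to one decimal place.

79.9

1/CL = 1/Crs − 1/Ccw.
1/CL = 1/51.0 − 1/141 = 0.01252.
CL = 79.872 mL/cmH2O.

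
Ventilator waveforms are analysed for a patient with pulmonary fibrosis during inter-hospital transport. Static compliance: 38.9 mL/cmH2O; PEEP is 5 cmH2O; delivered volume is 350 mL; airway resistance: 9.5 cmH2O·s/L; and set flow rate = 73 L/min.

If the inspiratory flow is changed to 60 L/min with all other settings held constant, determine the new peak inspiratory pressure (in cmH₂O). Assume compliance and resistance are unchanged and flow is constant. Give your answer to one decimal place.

Flow: 73 L/min ÷ 60 = 1.2167 L/s.
New flow: 60 L/min ÷ 60 = 1 L/s.
PIP = Vt/C + R·V̇ + PEEP (constant-flow equation of motion).
Only the resistive term changes: ΔPIP = R × ΔV̇ = 9.5 × (1 − 1.2167) = 9.5 × -0.2167 = -2.059 cmH2O.
Original PIP = 350/38.9 + 9.5×1.2167 + 5 = 25.556 cmH2O; new PIP = 25.556 + (-2.059) = 23.497 cmH2O.

23.5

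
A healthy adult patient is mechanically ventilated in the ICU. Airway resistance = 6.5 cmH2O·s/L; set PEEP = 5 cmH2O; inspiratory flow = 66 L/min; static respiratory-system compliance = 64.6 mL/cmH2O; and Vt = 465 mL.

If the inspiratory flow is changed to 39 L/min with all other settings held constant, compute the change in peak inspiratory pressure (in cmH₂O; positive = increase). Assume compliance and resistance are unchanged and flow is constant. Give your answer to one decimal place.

Flow: 66 L/min ÷ 60 = 1.1 L/s.
New flow: 39 L/min ÷ 60 = 0.65 L/s.
PIP = Vt/C + R·V̇ + PEEP (constant-flow equation of motion).
Only the resistive term changes: ΔPIP = R × ΔV̇ = 6.5 × (0.65 − 1.1) = 6.5 × -0.45 = -2.925 cmH2O.

-2.9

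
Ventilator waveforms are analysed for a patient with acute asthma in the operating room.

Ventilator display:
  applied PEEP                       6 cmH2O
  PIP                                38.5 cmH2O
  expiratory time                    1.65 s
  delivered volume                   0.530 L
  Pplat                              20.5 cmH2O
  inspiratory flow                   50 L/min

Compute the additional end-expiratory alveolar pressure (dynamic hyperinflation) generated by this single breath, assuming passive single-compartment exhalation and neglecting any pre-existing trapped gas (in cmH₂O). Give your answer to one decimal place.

Flow: 50 L/min ÷ 60 = 0.8333 L/s.
R = (PIP − Pplat)/V̇ = (38.5 − 20.5) / 0.8333 = 18.0/0.8333 = 21.601 cmH2O·s/L.
C = Vt/(Pplat − PEEP) = 530.0 / (20.5 − 6) = 530.0/14.5 = 36.552 mL/cmH2O.
τ = R × C = 21.601 × 0.03655 L/cmH2O = 0.7895 s.
Fraction remaining = e^(−Te/τ) = e^(−1.65/0.7895) = 0.1237; trapped volume = 530.0 × 0.1237 = 65.561 mL.
Additional alveolar pressure from trapping ≈ V_trapped / C = 65.561 / 36.552 = 1.794 cmH2O.

1.8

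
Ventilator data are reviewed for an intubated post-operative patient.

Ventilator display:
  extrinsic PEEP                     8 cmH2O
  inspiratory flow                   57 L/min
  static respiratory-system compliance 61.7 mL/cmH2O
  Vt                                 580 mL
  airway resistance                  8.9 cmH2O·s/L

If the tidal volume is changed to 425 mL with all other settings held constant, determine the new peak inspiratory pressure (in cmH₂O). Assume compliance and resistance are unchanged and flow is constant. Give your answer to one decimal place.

23.3

Flow: 57 L/min ÷ 60 = 0.95 L/s.
PIP = Vt/C + R·V̇ + PEEP (constant-flow equation of motion).
Only the elastic term changes: ΔPIP = ΔVt / C = (425 − 580) / 61.7 = -2.512 cmH2O.
Original PIP = 580/61.7 + 8.9×0.95 + 8 = 25.855 cmH2O; new PIP = 25.855 + (-2.512) = 23.343 cmH2O.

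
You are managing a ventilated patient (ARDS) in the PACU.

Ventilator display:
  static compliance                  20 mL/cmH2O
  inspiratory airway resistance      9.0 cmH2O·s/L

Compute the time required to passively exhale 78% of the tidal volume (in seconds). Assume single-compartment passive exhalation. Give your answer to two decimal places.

τ = R × C = 9.0 × 20 mL/cmH2O = 9.0 × 0.020 L/cmH2O = 0.18 s.
Exhaled fraction f = 1 − e^(−t/τ) → t = −τ·ln(1 − f) = −0.18·ln(0.22) = 0.2725 s.

0.27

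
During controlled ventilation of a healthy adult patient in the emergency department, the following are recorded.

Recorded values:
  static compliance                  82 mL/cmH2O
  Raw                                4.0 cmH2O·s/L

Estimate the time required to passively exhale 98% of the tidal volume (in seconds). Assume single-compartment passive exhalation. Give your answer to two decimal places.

1.28

τ = R × C = 4.0 × 82 mL/cmH2O = 4.0 × 0.082 L/cmH2O = 0.328 s.
Exhaled fraction f = 1 − e^(−t/τ) → t = −τ·ln(1 − f) = −0.328·ln(0.02) = 1.283 s.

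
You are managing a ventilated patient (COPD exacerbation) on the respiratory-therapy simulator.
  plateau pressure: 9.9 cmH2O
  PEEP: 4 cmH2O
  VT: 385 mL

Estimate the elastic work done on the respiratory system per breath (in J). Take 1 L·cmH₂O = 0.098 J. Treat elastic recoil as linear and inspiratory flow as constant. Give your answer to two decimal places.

Elastic work ≈ ½ × (Pplat − PEEP) × Vt = 0.5 × (9.9 − 4) × 0.385 L = 0.5 × 5.9 × 0.385 = 1.136 L·cmH2O.
× 0.098 J/(L·cmH2O) → 0.1113 J.

0.11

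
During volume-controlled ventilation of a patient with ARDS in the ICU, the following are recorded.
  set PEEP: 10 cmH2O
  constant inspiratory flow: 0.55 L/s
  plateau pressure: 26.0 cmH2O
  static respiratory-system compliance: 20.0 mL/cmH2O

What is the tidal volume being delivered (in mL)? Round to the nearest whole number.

320

Vt = Cstat × (Pplat − PEEP) = 20.0 × (26.0 − 10) = 20.0 × 16.0 = 320.0 mL.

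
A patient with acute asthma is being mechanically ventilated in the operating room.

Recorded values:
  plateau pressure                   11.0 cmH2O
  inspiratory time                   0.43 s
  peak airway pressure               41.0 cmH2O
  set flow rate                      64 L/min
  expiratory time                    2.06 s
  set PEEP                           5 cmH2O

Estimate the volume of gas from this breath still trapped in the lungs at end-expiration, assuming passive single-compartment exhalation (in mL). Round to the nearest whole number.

Flow: 64 L/min ÷ 60 = 1.0667 L/s.
Vt = flow × Ti = 1.0667 L/s × 0.43 s × 1000 mL/L = 458.68 mL.
R = (PIP − Pplat)/V̇ = (41.0 − 11.0) / 1.0667 = 30.0/1.0667 = 28.124 cmH2O·s/L.
C = Vt/(Pplat − PEEP) = 458.68 / (11.0 − 5) = 458.68/6.0 = 76.447 mL/cmH2O.
τ = R × C = 28.124 × 0.07645 L/cmH2O = 2.15 s.
Fraction remaining = e^(−Te/τ) = e^(−2.06/2.15) = 0.3836.
Trapped volume = 458.68 × 0.3836 = 175.95 mL.

176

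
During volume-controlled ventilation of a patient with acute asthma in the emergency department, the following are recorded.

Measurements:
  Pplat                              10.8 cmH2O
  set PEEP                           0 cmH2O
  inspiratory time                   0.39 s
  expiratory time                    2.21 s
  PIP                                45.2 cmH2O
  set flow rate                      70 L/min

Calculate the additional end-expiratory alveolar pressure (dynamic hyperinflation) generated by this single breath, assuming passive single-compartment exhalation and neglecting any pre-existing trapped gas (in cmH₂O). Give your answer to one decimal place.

1.8

Flow: 70 L/min ÷ 60 = 1.1667 L/s.
Vt = flow × Ti = 1.1667 L/s × 0.39 s × 1000 mL/L = 455.01 mL.
R = (PIP − Pplat)/V̇ = (45.2 − 10.8) / 1.1667 = 34.4/1.1667 = 29.485 cmH2O·s/L.
C = Vt/(Pplat − PEEP) = 455.01 / (10.8 − 0) = 455.01/10.8 = 42.131 mL/cmH2O.
τ = R × C = 29.485 × 0.04213 L/cmH2O = 1.242 s.
Fraction remaining = e^(−Te/τ) = e^(−2.21/1.242) = 0.1687; trapped volume = 455.01 × 0.1687 = 76.76 mL.
Additional alveolar pressure from trapping ≈ V_trapped / C = 76.76 / 42.131 = 1.822 cmH2O.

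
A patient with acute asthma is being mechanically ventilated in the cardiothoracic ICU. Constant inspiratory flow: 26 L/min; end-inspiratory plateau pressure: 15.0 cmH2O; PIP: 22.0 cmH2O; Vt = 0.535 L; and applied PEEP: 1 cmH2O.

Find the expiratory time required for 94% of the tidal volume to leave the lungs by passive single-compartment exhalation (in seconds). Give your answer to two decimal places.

1.74

Flow: 26 L/min ÷ 60 = 0.4333 L/s.
R = (PIP − Pplat)/V̇ = (22.0 − 15.0) / 0.4333 = 7.0/0.4333 = 16.155 cmH2O·s/L.
C = Vt/(Pplat − PEEP) = 535.0 / (15.0 − 1) = 535.0/14.0 = 38.214 mL/cmH2O.
τ = R × C = 16.155 × 0.03821 L/cmH2O = 0.6173 s.
t = −τ·ln(1 − 0.94) = −0.6173·ln(0.06) = 1.737 s.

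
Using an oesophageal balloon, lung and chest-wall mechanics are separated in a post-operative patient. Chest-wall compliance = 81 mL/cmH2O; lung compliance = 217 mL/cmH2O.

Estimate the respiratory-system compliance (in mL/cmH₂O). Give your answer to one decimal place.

59.0

Lung and chest wall are elastances in series: 1/Crs = 1/CL + 1/Ccw.
1/Crs = 1/217 + 1/81 = 0.01695.
Crs = 58.997 mL/cmH2O.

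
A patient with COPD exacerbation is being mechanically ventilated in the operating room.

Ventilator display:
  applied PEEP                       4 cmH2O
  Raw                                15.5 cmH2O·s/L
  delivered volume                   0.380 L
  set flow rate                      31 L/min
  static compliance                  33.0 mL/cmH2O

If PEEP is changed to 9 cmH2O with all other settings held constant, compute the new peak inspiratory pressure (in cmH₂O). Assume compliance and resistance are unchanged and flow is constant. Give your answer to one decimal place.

28.5

Flow: 31 L/min ÷ 60 = 0.5167 L/s.
PIP = Vt/C + R·V̇ + PEEP (constant-flow equation of motion).
Only the baseline term changes: ΔPIP = ΔPEEP = 9 − 4 = 5.0 cmH2O.
Original PIP = 380/33.0 + 15.5×0.5167 + 4 = 23.524 cmH2O; new PIP = 23.524 + (5.0) = 28.524 cmH2O.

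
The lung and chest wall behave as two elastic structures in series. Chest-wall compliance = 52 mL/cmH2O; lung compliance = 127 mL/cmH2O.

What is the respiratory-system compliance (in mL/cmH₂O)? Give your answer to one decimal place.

Lung and chest wall are elastances in series: 1/Crs = 1/CL + 1/Ccw.
1/Crs = 1/127 + 1/52 = 0.0271.
Crs = 36.9 mL/cmH2O.

36.9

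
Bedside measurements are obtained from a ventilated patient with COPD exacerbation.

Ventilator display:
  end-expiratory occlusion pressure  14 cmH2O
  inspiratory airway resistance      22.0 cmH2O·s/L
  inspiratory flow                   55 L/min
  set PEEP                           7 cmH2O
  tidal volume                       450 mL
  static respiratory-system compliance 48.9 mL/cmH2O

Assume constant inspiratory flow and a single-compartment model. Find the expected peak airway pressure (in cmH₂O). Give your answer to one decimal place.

Flow: 55 L/min ÷ 60 = 0.9167 L/s.
Total PEEP = 14 cmH2O (set 7 + intrinsic 7); this is the baseline alveolar pressure.
Equation of motion (constant flow): PIP = Vt/C + R·V̇ + PEEP.
PIP = 450/48.9 + 22.0×0.9167 + 14 = 9.202 + 20.167 + 14 = 43.369 cmH2O.

43.4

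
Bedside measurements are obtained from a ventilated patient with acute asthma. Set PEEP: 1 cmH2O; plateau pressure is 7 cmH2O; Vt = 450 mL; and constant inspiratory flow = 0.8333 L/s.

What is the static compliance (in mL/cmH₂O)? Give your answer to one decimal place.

Cstat = Vt / (Pplat − PEEP) = 450 / (7 − 1) = 450 / 6.0 = 75.0 mL/cmH2O.

75.0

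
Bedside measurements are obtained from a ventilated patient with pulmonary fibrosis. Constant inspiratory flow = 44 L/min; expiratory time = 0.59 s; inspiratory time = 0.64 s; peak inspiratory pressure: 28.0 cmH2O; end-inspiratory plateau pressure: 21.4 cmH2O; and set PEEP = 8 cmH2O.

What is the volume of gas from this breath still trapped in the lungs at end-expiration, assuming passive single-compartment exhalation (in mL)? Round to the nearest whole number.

72

Flow: 44 L/min ÷ 60 = 0.7333 L/s.
Vt = flow × Ti = 0.7333 L/s × 0.64 s × 1000 mL/L = 469.31 mL.
R = (PIP − Pplat)/V̇ = (28.0 − 21.4) / 0.7333 = 6.6/0.7333 = 9.0 cmH2O·s/L.
C = Vt/(Pplat − PEEP) = 469.31 / (21.4 − 8) = 469.31/13.4 = 35.023 mL/cmH2O.
τ = R × C = 9.0 × 0.03502 L/cmH2O = 0.3152 s.
Fraction remaining = e^(−Te/τ) = e^(−0.59/0.3152) = 0.1538.
Trapped volume = 469.31 × 0.1538 = 72.18 mL.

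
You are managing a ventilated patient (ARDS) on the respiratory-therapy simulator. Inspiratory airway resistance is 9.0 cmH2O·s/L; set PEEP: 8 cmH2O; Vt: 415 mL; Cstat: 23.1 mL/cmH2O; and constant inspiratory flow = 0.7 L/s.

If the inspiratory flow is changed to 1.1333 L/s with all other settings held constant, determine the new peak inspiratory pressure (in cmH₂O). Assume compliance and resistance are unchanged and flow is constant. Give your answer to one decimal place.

PIP = Vt/C + R·V̇ + PEEP (constant-flow equation of motion).
Only the resistive term changes: ΔPIP = R × ΔV̇ = 9.0 × (1.1333 − 0.7) = 9.0 × 0.4333 = 3.9 cmH2O.
Original PIP = 415/23.1 + 9.0×0.7 + 8 = 32.265 cmH2O; new PIP = 32.265 + (3.9) = 36.165 cmH2O.

36.2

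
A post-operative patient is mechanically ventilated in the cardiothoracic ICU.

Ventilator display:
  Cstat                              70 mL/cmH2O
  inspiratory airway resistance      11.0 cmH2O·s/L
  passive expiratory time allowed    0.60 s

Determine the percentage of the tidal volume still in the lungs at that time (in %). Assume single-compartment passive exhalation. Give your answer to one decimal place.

τ = R × C = 11.0 × 70 mL/cmH2O = 11.0 × 0.070 L/cmH2O = 0.77 s.
Passive exhalation: V(t)/V₀ = e^(−t/τ) = e^(−0.60/0.77) = 0.4588.
Fraction remaining = 0.4588 → 45.88%.

45.9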